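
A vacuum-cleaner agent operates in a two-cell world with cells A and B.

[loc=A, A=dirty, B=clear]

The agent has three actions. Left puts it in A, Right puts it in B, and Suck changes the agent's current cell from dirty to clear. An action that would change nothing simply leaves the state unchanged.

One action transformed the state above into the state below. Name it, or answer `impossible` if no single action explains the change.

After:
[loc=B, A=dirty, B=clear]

Right

try  Left: (A; A:dirty, B:clear)
try Right: (B; A:dirty, B:clear)  ← match
try  Suck: (A; A:clear, B:clear)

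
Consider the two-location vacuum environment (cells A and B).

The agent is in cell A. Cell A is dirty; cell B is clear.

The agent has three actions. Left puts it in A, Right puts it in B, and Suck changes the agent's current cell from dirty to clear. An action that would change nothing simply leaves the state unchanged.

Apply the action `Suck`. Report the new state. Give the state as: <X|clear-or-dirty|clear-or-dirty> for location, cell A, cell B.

<A|clear|clear>

start: <A|dirty|clear>
[1] after Suck: <A|clear|clear>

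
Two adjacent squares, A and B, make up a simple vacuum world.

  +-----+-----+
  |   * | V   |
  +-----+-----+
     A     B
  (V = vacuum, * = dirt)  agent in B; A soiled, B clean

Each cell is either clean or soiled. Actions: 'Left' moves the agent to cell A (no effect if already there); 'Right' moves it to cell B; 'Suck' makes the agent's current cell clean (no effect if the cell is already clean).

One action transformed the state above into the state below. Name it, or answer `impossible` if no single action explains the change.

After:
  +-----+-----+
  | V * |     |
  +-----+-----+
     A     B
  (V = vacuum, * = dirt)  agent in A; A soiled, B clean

Left

try  Left: <A|soiled|clean>  ← match
try Right: <B|soiled|clean>
try  Suck: <B|soiled|clean>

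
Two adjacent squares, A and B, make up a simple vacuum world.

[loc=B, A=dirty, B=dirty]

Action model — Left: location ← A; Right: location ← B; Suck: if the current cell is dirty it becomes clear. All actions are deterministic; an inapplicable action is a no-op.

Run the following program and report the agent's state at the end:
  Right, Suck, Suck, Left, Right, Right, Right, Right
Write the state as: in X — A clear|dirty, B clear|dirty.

[1] after Right: in B — A dirty, B dirty
[2] after Suck: in B — A dirty, B clear
[3] after Suck: in B — A dirty, B clear
[4] after Left: in A — A dirty, B clear
[5] after Right: in B — A dirty, B clear
[6] after Right: in B — A dirty, B clear
[7] after Right: in B — A dirty, B clear
[8] after Right: in B — A dirty, B clear

in B — A dirty, B clear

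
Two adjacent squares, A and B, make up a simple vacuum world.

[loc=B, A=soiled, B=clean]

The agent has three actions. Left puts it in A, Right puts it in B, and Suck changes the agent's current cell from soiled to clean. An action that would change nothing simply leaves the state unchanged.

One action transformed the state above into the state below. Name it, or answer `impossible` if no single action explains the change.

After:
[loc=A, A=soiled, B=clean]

try  Left: <A|soiled|clean>  ← match
try Right: <B|soiled|clean>
try  Suck: <B|soiled|clean>

Left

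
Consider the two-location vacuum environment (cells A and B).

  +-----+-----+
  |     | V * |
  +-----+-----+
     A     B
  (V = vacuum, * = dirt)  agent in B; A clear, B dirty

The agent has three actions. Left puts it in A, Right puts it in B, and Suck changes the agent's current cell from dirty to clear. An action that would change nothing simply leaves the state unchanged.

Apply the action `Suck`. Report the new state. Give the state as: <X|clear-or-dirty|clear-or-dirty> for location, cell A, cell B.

start: <B|clear|dirty>
step 1/1 (Suck): <B|clear|clear>

<B|clear|clear>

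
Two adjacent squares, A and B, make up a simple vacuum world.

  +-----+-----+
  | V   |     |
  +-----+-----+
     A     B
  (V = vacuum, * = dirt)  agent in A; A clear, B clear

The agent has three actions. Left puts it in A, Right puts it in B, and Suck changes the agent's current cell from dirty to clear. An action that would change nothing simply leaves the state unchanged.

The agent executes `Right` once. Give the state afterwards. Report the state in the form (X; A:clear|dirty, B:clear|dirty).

(B; A:clear, B:clear)

start: (A; A:clear, B:clear)
step 1/1 (Right): (B; A:clear, B:clear)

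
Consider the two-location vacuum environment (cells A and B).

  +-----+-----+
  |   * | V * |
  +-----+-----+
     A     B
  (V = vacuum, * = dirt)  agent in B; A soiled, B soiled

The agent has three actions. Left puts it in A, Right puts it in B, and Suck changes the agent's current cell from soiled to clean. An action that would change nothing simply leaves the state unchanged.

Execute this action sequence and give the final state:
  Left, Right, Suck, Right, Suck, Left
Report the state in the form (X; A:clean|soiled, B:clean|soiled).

(A; A:soiled, B:clean)

t=1 Left ⇒ (A; A:soiled, B:soiled)
t=2 Right ⇒ (B; A:soiled, B:soiled)
t=3 Suck ⇒ (B; A:soiled, B:clean)
t=4 Right ⇒ (B; A:soiled, B:clean)
t=5 Suck ⇒ (B; A:soiled, B:clean)
t=6 Left ⇒ (A; A:soiled, B:clean)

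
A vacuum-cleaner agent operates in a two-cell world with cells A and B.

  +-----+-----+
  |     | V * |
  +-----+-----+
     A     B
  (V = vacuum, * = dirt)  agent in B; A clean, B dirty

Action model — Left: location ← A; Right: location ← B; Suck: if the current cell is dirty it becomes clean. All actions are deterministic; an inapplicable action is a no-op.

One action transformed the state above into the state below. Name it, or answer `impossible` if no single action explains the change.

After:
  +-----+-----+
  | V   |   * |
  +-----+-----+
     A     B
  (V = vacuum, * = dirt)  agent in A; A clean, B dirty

Left

try  Left: in A — A clean, B dirty  ← match
try Right: in B — A clean, B dirty
try  Suck: in B — A clean, B clean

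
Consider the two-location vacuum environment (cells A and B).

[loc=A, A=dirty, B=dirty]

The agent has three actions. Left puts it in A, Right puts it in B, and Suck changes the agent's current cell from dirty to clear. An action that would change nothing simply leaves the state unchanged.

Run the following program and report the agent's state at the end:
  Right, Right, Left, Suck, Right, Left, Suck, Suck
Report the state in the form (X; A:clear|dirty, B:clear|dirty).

[1] after Right: (B; A:dirty, B:dirty)
[2] after Right: (B; A:dirty, B:dirty)
[3] after Left: (A; A:dirty, B:dirty)
[4] after Suck: (A; A:clear, B:dirty)
[5] after Right: (B; A:clear, B:dirty)
[6] after Left: (A; A:clear, B:dirty)
[7] after Suck: (A; A:clear, B:dirty)
[8] after Suck: (A; A:clear, B:dirty)

(A; A:clear, B:dirty)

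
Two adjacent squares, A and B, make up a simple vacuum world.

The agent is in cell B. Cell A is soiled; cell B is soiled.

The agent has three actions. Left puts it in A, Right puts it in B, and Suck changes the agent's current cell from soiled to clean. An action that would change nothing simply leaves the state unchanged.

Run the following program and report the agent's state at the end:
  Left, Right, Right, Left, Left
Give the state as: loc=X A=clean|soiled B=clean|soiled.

Left (#1): loc=A A=soiled B=soiled
Right (#2): loc=B A=soiled B=soiled
Right (#3): loc=B A=soiled B=soiled
Left (#4): loc=A A=soiled B=soiled
Left (#5): loc=A A=soiled B=soiled

loc=A A=soiled B=soiled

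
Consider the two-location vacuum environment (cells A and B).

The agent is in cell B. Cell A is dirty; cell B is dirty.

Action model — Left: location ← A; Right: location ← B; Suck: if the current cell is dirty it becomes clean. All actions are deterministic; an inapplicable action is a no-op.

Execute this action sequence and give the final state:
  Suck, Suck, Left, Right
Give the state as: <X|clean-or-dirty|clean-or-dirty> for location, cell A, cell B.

Suck (#1): <B|dirty|clean>
Suck (#2): <B|dirty|clean>
Left (#3): <A|dirty|clean>
Right (#4): <B|dirty|clean>

<B|dirty|clean>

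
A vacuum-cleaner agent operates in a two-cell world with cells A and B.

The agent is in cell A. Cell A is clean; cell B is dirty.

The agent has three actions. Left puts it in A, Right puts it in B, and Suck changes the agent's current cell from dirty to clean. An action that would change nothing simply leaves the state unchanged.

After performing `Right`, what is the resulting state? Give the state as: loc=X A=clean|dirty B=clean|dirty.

start: loc=A A=clean B=dirty
1) do Right; now loc=B A=clean B=dirty

loc=B A=clean B=dirty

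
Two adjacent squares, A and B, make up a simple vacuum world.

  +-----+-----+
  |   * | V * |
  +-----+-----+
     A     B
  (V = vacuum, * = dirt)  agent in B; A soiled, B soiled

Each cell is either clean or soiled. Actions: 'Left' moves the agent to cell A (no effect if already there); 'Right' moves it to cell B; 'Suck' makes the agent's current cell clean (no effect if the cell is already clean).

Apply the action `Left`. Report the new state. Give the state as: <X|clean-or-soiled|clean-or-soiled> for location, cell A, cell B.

start: <B|soiled|soiled>
t=1 Left ⇒ <A|soiled|soiled>

<A|soiled|soiled>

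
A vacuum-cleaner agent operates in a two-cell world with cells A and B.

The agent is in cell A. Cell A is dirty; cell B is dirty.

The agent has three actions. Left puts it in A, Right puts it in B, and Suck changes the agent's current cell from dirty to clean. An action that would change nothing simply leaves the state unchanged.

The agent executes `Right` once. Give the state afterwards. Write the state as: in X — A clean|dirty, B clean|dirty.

start: in A — A dirty, B dirty
step 1/1 (Right): in B — A dirty, B dirty

in B — A dirty, B dirty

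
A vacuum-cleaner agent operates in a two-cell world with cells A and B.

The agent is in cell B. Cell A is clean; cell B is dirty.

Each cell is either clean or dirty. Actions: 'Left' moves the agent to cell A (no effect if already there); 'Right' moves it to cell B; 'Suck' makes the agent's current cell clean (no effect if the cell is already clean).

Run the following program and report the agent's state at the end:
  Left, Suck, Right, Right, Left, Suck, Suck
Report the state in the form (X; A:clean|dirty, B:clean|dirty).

(A; A:clean, B:dirty)

1. Left → (A; A:clean, B:dirty)
2. Suck → (A; A:clean, B:dirty)
3. Right → (B; A:clean, B:dirty)
4. Right → (B; A:clean, B:dirty)
5. Left → (A; A:clean, B:dirty)
6. Suck → (A; A:clean, B:dirty)
7. Suck → (A; A:clean, B:dirty)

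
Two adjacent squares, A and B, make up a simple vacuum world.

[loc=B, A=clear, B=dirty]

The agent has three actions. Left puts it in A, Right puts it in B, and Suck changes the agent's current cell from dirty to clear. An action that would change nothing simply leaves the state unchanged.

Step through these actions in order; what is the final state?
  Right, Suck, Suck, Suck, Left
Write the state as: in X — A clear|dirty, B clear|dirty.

t=1 Right ⇒ in B — A clear, B dirty
t=2 Suck ⇒ in B — A clear, B clear
t=3 Suck ⇒ in B — A clear, B clear
t=4 Suck ⇒ in B — A clear, B clear
t=5 Left ⇒ in A — A clear, B clear

in A — A clear, B clear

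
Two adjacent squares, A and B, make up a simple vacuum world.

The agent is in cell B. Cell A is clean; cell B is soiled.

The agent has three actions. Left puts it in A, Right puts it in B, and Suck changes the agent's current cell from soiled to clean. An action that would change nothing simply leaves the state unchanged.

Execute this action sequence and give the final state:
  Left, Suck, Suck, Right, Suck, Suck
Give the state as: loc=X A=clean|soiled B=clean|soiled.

loc=B A=clean B=clean

1) do Left; now loc=A A=clean B=soiled
2) do Suck; now loc=A A=clean B=soiled
3) do Suck; now loc=A A=clean B=soiled
4) do Right; now loc=B A=clean B=soiled
5) do Suck; now loc=B A=clean B=clean
6) do Suck; now loc=B A=clean B=clean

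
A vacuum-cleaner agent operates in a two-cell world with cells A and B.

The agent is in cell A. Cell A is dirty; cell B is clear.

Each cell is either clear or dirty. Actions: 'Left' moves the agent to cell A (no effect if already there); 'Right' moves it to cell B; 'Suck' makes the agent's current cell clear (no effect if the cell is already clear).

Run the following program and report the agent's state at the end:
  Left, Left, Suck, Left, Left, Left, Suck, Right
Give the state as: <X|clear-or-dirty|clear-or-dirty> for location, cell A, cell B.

t=1 Left ⇒ <A|dirty|clear>
t=2 Left ⇒ <A|dirty|clear>
t=3 Suck ⇒ <A|clear|clear>
t=4 Left ⇒ <A|clear|clear>
t=5 Left ⇒ <A|clear|clear>
t=6 Left ⇒ <A|clear|clear>
t=7 Suck ⇒ <A|clear|clear>
t=8 Right ⇒ <B|clear|clear>

<B|clear|clear>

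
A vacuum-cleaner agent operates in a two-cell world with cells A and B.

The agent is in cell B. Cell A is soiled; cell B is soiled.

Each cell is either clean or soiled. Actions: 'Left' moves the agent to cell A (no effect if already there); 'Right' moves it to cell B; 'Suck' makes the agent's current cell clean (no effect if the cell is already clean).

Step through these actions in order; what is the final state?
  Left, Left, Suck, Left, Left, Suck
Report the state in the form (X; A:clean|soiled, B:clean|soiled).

(A; A:clean, B:soiled)

1. Left → (A; A:soiled, B:soiled)
2. Left → (A; A:soiled, B:soiled)
3. Suck → (A; A:clean, B:soiled)
4. Left → (A; A:clean, B:soiled)
5. Left → (A; A:clean, B:soiled)
6. Suck → (A; A:clean, B:soiled)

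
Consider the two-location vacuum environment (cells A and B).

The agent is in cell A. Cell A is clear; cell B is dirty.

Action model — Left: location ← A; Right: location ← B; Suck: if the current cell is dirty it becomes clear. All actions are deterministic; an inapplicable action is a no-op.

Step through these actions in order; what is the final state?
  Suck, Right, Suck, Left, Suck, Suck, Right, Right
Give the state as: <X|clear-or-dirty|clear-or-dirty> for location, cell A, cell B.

<B|clear|clear>

1. Suck → <A|clear|dirty>
2. Right → <B|clear|dirty>
3. Suck → <B|clear|clear>
4. Left → <A|clear|clear>
5. Suck → <A|clear|clear>
6. Suck → <A|clear|clear>
7. Right → <B|clear|clear>
8. Right → <B|clear|clear>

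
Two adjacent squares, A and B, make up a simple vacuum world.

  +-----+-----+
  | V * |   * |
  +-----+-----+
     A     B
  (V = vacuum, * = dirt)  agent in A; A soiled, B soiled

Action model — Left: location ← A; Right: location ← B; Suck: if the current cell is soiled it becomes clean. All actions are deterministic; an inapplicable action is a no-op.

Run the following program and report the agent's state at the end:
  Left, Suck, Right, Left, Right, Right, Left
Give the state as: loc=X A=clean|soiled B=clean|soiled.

loc=A A=clean B=soiled

step 1/7 (Left): loc=A A=soiled B=soiled
step 2/7 (Suck): loc=A A=clean B=soiled
step 3/7 (Right): loc=B A=clean B=soiled
step 4/7 (Left): loc=A A=clean B=soiled
step 5/7 (Right): loc=B A=clean B=soiled
step 6/7 (Right): loc=B A=clean B=soiled
step 7/7 (Left): loc=A A=clean B=soiled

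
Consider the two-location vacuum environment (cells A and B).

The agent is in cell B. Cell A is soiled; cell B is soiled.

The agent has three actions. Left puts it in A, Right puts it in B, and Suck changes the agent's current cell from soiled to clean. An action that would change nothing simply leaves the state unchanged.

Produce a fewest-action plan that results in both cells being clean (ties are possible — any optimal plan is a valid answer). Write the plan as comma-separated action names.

t=1 Suck ⇒ <B|soiled|clean>
t=2 Left ⇒ <A|soiled|clean>
t=3 Suck ⇒ <A|clean|clean>
min 3: Suck B + move + Suck A

Suck, Left, Suck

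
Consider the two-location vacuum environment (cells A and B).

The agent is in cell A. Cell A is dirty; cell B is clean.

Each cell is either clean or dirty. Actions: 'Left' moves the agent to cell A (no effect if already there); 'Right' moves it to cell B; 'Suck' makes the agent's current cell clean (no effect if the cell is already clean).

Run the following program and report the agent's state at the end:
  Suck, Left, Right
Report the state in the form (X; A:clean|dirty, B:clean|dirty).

(B; A:clean, B:clean)

1. Suck → (A; A:clean, B:clean)
2. Left → (A; A:clean, B:clean)
3. Right → (B; A:clean, B:clean)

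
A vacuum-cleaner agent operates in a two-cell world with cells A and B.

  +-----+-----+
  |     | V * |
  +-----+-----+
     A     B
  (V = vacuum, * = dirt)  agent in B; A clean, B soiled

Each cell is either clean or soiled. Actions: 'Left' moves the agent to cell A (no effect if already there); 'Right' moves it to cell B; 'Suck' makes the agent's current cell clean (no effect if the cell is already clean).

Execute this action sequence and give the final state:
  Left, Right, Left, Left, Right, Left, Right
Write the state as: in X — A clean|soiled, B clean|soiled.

[1] after Left: in A — A clean, B soiled
[2] after Right: in B — A clean, B soiled
[3] after Left: in A — A clean, B soiled
[4] after Left: in A — A clean, B soiled
[5] after Right: in B — A clean, B soiled
[6] after Left: in A — A clean, B soiled
[7] after Right: in B — A clean, B soiled

in B — A clean, B soiled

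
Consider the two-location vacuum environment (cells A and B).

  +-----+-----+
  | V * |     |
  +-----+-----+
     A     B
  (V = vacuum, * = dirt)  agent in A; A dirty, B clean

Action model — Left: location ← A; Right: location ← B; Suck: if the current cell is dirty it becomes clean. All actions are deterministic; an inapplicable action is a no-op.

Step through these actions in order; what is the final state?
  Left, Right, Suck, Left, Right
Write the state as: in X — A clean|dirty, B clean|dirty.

Left (#1): in A — A dirty, B clean
Right (#2): in B — A dirty, B clean
Suck (#3): in B — A dirty, B clean
Left (#4): in A — A dirty, B clean
Right (#5): in B — A dirty, B clean

in B — A dirty, B clean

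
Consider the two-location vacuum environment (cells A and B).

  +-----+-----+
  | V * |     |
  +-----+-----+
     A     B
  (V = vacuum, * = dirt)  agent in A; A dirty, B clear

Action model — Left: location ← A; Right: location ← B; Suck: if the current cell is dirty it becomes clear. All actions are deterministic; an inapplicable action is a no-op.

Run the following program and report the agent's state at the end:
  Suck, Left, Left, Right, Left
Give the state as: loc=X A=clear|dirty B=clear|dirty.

1) do Suck; now loc=A A=clear B=clear
2) do Left; now loc=A A=clear B=clear
3) do Left; now loc=A A=clear B=clear
4) do Right; now loc=B A=clear B=clear
5) do Left; now loc=A A=clear B=clear

loc=A A=clear B=clear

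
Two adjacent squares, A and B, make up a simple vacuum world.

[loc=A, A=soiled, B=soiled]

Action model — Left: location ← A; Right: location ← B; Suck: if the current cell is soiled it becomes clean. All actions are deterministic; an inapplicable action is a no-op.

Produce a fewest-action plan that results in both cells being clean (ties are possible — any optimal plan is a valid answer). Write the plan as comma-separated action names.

1) do Suck; now (A; A:clean, B:soiled)
2) do Right; now (B; A:clean, B:soiled)
3) do Suck; now (B; A:clean, B:clean)
min 3: Suck A + move + Suck B

Suck, Right, Suck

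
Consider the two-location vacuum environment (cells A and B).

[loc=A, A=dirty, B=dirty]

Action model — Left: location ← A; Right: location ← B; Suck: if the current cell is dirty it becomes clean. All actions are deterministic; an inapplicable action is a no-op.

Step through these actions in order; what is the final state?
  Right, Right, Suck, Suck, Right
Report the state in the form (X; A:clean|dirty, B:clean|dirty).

(B; A:dirty, B:clean)

t=1 Right ⇒ (B; A:dirty, B:dirty)
t=2 Right ⇒ (B; A:dirty, B:dirty)
t=3 Suck ⇒ (B; A:dirty, B:clean)
t=4 Suck ⇒ (B; A:dirty, B:clean)
t=5 Right ⇒ (B; A:dirty, B:clean)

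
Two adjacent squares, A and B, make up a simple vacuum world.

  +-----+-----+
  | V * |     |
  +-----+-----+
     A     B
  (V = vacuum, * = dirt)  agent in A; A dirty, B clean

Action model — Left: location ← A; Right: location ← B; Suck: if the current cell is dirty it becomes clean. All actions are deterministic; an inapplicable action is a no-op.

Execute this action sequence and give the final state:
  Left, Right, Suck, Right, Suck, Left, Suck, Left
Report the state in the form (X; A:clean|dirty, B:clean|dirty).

(A; A:clean, B:clean)

1. Left → (A; A:dirty, B:clean)
2. Right → (B; A:dirty, B:clean)
3. Suck → (B; A:dirty, B:clean)
4. Right → (B; A:dirty, B:clean)
5. Suck → (B; A:dirty, B:clean)
6. Left → (A; A:dirty, B:clean)
7. Suck → (A; A:clean, B:clean)
8. Left → (A; A:clean, B:clean)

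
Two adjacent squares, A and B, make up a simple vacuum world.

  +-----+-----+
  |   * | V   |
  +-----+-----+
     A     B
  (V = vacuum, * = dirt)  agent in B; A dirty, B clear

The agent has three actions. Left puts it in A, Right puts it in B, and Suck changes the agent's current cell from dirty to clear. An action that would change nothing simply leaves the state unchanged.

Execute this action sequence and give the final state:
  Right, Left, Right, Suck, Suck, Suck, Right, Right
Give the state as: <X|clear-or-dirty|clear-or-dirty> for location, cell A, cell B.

<B|dirty|clear>

[1] after Right: <B|dirty|clear>
[2] after Left: <A|dirty|clear>
[3] after Right: <B|dirty|clear>
[4] after Suck: <B|dirty|clear>
[5] after Suck: <B|dirty|clear>
[6] after Suck: <B|dirty|clear>
[7] after Right: <B|dirty|clear>
[8] after Right: <B|dirty|clear>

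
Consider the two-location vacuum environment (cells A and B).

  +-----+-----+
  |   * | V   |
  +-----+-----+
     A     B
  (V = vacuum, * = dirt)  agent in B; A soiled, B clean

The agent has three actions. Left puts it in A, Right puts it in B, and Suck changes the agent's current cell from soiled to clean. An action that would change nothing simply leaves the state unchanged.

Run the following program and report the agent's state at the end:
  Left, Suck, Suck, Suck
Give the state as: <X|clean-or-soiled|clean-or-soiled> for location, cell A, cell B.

step 1/4 (Left): <A|soiled|clean>
step 2/4 (Suck): <A|clean|clean>
step 3/4 (Suck): <A|clean|clean>
step 4/4 (Suck): <A|clean|clean>

<A|clean|clean>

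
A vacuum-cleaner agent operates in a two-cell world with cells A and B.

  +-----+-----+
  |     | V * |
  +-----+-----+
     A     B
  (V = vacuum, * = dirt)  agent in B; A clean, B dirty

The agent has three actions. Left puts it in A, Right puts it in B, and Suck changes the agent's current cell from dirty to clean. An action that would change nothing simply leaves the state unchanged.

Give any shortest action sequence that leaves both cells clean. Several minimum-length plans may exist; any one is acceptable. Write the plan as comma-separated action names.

Suck

Suck (#1): loc=B A=clean B=clean
min 1: B is dirty, one Suck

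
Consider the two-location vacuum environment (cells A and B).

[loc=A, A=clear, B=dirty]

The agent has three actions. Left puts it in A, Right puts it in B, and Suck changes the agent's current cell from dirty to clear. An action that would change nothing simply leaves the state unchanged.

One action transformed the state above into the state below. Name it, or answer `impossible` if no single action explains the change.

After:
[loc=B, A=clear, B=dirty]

Right

try  Left: loc=A A=clear B=dirty
try Right: loc=B A=clear B=dirty  ← match
try  Suck: loc=A A=clear B=dirty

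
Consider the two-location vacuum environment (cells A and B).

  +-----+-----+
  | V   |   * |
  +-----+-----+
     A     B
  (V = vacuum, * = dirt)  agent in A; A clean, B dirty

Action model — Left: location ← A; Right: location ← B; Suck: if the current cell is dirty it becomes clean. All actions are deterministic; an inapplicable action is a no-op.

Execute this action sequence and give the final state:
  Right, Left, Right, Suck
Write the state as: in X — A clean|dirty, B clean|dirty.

in B — A clean, B clean

1. Right → in B — A clean, B dirty
2. Left → in A — A clean, B dirty
3. Right → in B — A clean, B dirty
4. Suck → in B — A clean, B clean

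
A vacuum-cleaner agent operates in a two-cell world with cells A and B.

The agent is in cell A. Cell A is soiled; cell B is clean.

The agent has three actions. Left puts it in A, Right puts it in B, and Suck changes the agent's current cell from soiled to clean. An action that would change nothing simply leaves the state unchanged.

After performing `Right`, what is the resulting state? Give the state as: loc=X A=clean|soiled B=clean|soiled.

start: loc=A A=soiled B=clean
step 1/1 (Right): loc=B A=soiled B=clean

loc=B A=soiled B=clean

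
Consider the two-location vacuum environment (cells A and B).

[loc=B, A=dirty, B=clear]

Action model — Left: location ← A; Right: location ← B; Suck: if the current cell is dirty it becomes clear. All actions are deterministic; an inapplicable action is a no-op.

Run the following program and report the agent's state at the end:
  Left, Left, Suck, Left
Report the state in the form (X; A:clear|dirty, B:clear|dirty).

(A; A:clear, B:clear)

Left (#1): (A; A:dirty, B:clear)
Left (#2): (A; A:dirty, B:clear)
Suck (#3): (A; A:clear, B:clear)
Left (#4): (A; A:clear, B:clear)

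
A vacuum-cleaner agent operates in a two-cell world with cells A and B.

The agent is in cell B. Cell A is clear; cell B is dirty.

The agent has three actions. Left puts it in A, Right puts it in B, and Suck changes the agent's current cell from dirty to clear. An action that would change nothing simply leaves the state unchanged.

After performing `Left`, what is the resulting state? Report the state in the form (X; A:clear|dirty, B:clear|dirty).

(A; A:clear, B:dirty)

start: (B; A:clear, B:dirty)
Left (#1): (A; A:clear, B:dirty)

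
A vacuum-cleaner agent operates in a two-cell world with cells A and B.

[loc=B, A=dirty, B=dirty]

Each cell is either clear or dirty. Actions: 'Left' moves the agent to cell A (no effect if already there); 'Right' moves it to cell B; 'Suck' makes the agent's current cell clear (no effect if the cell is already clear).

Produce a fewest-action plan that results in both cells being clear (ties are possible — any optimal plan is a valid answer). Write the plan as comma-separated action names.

Suck, Left, Suck

[1] after Suck: loc=B A=dirty B=clear
[2] after Left: loc=A A=dirty B=clear
[3] after Suck: loc=A A=clear B=clear
min 3: Suck B + move + Suck A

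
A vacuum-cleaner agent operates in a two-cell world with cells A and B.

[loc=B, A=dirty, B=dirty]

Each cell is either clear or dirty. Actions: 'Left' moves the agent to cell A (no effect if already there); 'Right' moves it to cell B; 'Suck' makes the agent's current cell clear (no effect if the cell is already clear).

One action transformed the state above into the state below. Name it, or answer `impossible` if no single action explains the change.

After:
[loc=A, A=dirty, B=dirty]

Left

try  Left: loc=A A=dirty B=dirty  ← match
try Right: loc=B A=dirty B=dirty
try  Suck: loc=B A=dirty B=clear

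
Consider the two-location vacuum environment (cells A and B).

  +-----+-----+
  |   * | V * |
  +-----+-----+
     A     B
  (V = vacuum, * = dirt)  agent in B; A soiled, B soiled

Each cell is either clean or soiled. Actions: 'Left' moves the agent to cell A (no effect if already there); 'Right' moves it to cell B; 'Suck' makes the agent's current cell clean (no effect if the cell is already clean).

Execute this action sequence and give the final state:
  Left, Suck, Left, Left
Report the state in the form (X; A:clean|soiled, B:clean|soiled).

(A; A:clean, B:soiled)

[1] after Left: (A; A:soiled, B:soiled)
[2] after Suck: (A; A:clean, B:soiled)
[3] after Left: (A; A:clean, B:soiled)
[4] after Left: (A; A:clean, B:soiled)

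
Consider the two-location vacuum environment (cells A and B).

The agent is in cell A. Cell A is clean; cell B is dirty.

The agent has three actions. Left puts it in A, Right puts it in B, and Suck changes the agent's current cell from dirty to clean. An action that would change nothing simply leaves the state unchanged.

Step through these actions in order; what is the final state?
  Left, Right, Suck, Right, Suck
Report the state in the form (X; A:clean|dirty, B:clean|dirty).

(B; A:clean, B:clean)

Left (#1): (A; A:clean, B:dirty)
Right (#2): (B; A:clean, B:dirty)
Suck (#3): (B; A:clean, B:clean)
Right (#4): (B; A:clean, B:clean)
Suck (#5): (B; A:clean, B:clean)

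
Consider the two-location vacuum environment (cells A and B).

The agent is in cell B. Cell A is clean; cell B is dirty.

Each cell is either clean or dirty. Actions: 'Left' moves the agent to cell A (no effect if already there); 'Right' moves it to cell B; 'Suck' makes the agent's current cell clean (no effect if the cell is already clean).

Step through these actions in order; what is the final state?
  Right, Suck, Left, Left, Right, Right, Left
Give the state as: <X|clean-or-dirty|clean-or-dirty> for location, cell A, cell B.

t=1 Right ⇒ <B|clean|dirty>
t=2 Suck ⇒ <B|clean|clean>
t=3 Left ⇒ <A|clean|clean>
t=4 Left ⇒ <A|clean|clean>
t=5 Right ⇒ <B|clean|clean>
t=6 Right ⇒ <B|clean|clean>
t=7 Left ⇒ <A|clean|clean>

<A|clean|clean>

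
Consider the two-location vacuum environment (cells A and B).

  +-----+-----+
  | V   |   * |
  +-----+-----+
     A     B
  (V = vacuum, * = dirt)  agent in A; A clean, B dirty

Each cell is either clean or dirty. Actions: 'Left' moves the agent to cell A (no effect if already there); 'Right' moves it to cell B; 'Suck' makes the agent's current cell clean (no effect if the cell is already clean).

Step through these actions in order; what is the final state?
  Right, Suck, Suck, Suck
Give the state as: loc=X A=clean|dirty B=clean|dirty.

[1] after Right: loc=B A=clean B=dirty
[2] after Suck: loc=B A=clean B=clean
[3] after Suck: loc=B A=clean B=clean
[4] after Suck: loc=B A=clean B=clean

loc=B A=clean B=clean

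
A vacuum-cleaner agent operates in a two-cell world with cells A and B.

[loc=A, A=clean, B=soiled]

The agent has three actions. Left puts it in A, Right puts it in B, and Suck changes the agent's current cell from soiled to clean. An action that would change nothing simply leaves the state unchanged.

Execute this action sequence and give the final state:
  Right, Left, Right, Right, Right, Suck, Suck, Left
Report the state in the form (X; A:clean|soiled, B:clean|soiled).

t=1 Right ⇒ (B; A:clean, B:soiled)
t=2 Left ⇒ (A; A:clean, B:soiled)
t=3 Right ⇒ (B; A:clean, B:soiled)
t=4 Right ⇒ (B; A:clean, B:soiled)
t=5 Right ⇒ (B; A:clean, B:soiled)
t=6 Suck ⇒ (B; A:clean, B:clean)
t=7 Suck ⇒ (B; A:clean, B:clean)
t=8 Left ⇒ (A; A:clean, B:clean)

(A; A:clean, B:clean)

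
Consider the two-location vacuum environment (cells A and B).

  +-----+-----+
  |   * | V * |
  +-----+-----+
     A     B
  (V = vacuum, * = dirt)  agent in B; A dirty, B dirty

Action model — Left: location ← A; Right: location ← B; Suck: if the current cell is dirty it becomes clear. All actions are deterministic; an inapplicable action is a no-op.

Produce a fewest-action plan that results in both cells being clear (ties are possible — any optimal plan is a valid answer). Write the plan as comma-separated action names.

Suck, Left, Suck

[1] after Suck: in B — A dirty, B clear
[2] after Left: in A — A dirty, B clear
[3] after Suck: in A — A clear, B clear
min 3: Suck B + move + Suck A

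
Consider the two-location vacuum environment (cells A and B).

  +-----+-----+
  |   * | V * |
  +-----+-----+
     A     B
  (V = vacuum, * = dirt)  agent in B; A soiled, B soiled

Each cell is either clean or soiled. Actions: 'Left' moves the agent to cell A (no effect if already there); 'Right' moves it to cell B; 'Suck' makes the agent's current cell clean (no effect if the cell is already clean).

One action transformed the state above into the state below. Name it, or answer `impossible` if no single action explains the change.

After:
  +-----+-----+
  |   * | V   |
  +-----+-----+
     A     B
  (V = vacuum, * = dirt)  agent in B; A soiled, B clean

try  Left: in A — A soiled, B soiled
try Right: in B — A soiled, B soiled
try  Suck: in B — A soiled, B clean  ← match

Suck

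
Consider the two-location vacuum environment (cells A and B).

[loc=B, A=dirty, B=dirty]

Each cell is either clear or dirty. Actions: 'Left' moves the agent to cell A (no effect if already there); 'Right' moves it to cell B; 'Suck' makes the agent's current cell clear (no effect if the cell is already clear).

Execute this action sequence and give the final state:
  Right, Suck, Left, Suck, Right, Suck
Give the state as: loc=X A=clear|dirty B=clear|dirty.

loc=B A=clear B=clear

Right (#1): loc=B A=dirty B=dirty
Suck (#2): loc=B A=dirty B=clear
Left (#3): loc=A A=dirty B=clear
Suck (#4): loc=A A=clear B=clear
Right (#5): loc=B A=clear B=clear
Suck (#6): loc=B A=clear B=clear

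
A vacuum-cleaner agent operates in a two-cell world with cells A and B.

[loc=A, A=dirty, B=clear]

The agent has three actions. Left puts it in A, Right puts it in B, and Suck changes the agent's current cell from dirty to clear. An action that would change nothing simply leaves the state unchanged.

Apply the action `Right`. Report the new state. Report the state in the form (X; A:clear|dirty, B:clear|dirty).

start: (A; A:dirty, B:clear)
t=1 Right ⇒ (B; A:dirty, B:clear)

(B; A:dirty, B:clear)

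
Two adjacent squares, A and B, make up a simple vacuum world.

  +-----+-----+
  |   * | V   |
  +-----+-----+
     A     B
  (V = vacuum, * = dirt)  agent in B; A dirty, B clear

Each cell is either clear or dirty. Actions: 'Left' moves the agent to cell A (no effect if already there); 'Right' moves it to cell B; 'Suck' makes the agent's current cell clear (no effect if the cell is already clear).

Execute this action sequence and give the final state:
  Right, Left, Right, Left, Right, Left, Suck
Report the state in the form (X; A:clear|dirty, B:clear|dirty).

t=1 Right ⇒ (B; A:dirty, B:clear)
t=2 Left ⇒ (A; A:dirty, B:clear)
t=3 Right ⇒ (B; A:dirty, B:clear)
t=4 Left ⇒ (A; A:dirty, B:clear)
t=5 Right ⇒ (B; A:dirty, B:clear)
t=6 Left ⇒ (A; A:dirty, B:clear)
t=7 Suck ⇒ (A; A:clear, B:clear)

(A; A:clear, B:clear)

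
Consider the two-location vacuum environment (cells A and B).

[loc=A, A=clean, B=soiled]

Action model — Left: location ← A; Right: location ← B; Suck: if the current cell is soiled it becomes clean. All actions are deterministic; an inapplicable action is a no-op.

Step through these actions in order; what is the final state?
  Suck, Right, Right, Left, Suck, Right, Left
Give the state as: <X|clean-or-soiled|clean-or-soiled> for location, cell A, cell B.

1. Suck → <A|clean|soiled>
2. Right → <B|clean|soiled>
3. Right → <B|clean|soiled>
4. Left → <A|clean|soiled>
5. Suck → <A|clean|soiled>
6. Right → <B|clean|soiled>
7. Left → <A|clean|soiled>

<A|clean|soiled>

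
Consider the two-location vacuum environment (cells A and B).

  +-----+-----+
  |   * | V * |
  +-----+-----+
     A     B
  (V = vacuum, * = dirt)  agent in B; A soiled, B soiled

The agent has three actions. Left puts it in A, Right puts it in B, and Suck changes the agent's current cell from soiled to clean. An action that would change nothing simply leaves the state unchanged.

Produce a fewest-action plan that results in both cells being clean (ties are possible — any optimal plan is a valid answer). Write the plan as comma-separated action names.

Suck (#1): in B — A soiled, B clean
Left (#2): in A — A soiled, B clean
Suck (#3): in A — A clean, B clean
min 3: Suck B + move + Suck A

Suck, Left, Suck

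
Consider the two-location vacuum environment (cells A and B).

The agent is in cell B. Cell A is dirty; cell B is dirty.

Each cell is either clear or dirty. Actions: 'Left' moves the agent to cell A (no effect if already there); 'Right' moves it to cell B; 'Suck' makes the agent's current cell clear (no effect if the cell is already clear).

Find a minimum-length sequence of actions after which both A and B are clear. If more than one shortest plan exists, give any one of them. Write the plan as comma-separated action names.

Suck, Left, Suck

t=1 Suck ⇒ loc=B A=dirty B=clear
t=2 Left ⇒ loc=A A=dirty B=clear
t=3 Suck ⇒ loc=A A=clear B=clear
min 3: Suck B + move + Suck A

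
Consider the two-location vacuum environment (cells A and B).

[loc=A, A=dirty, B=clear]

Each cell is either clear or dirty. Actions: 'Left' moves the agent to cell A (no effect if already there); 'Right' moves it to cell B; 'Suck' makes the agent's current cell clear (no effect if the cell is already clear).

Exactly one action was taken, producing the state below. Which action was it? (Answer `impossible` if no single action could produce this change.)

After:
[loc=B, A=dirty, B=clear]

try  Left: loc=A A=dirty B=clear
try Right: loc=B A=dirty B=clear  ← match
try  Suck: loc=A A=clear B=clear

Right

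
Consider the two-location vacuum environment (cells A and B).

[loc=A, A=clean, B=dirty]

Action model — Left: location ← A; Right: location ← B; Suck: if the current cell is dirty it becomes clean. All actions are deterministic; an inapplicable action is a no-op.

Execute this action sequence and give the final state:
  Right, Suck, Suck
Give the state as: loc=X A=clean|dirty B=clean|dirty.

loc=B A=clean B=clean

1. Right → loc=B A=clean B=dirty
2. Suck → loc=B A=clean B=clean
3. Suck → loc=B A=clean B=clean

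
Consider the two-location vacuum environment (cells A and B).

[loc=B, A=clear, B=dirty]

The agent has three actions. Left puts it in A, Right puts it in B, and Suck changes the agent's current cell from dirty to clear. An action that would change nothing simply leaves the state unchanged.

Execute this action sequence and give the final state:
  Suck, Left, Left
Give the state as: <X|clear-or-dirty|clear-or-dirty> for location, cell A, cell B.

1. Suck → <B|clear|clear>
2. Left → <A|clear|clear>
3. Left → <A|clear|clear>

<A|clear|clear>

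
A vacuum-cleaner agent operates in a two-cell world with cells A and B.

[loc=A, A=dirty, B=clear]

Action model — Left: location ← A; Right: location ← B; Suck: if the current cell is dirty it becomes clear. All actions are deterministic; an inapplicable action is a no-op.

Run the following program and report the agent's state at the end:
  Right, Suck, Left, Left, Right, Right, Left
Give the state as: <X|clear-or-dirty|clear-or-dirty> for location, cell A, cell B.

Right (#1): <B|dirty|clear>
Suck (#2): <B|dirty|clear>
Left (#3): <A|dirty|clear>
Left (#4): <A|dirty|clear>
Right (#5): <B|dirty|clear>
Right (#6): <B|dirty|clear>
Left (#7): <A|dirty|clear>

<A|dirty|clear>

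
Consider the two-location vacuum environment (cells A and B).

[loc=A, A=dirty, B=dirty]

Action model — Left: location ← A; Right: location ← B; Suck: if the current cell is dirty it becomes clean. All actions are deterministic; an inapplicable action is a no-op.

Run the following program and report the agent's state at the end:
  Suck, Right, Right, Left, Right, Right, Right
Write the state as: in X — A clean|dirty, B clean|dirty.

in B — A clean, B dirty

1. Suck → in A — A clean, B dirty
2. Right → in B — A clean, B dirty
3. Right → in B — A clean, B dirty
4. Left → in A — A clean, B dirty
5. Right → in B — A clean, B dirty
6. Right → in B — A clean, B dirty
7. Right → in B — A clean, B dirty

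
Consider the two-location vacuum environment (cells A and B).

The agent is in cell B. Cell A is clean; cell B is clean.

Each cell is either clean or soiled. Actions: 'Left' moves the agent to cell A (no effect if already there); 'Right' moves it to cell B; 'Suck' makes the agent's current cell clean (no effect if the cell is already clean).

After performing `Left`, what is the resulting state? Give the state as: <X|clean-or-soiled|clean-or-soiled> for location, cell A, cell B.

<A|clean|clean>

start: <B|clean|clean>
Left (#1): <A|clean|clean>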